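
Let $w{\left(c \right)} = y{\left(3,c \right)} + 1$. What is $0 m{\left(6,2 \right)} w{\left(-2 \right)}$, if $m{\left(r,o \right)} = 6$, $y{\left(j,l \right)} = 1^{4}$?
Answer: $0$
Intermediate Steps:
$y{\left(j,l \right)} = 1$
$w{\left(c \right)} = 2$ ($w{\left(c \right)} = 1 + 1 = 2$)
$0 m{\left(6,2 \right)} w{\left(-2 \right)} = 0 \cdot 6 \cdot 2 = 0 \cdot 2 = 0$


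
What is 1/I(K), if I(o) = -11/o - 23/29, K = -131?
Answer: -3799/2694 ≈ -1.4102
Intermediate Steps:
I(o) = -23/29 - 11/o (I(o) = -11/o - 23*1/29 = -11/o - 23/29 = -23/29 - 11/o)
1/I(K) = 1/(-23/29 - 11/(-131)) = 1/(-23/29 - 11*(-1/131)) = 1/(-23/29 + 11/131) = 1/(-2694/3799) = -3799/2694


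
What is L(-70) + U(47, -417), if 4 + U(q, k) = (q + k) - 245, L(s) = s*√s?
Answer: -619 - 70*I*√70 ≈ -619.0 - 585.66*I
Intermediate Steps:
L(s) = s^(3/2)
U(q, k) = -249 + k + q (U(q, k) = -4 + ((q + k) - 245) = -4 + ((k + q) - 245) = -4 + (-245 + k + q) = -249 + k + q)
L(-70) + U(47, -417) = (-70)^(3/2) + (-249 - 417 + 47) = -70*I*√70 - 619 = -619 - 70*I*√70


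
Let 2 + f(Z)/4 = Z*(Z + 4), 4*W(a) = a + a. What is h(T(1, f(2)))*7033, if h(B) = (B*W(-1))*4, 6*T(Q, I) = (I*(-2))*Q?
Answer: 562640/3 ≈ 1.8755e+5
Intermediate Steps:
W(a) = a/2 (W(a) = (a + a)/4 = (2*a)/4 = a/2)
f(Z) = -8 + 4*Z*(4 + Z) (f(Z) = -8 + 4*(Z*(Z + 4)) = -8 + 4*(Z*(4 + Z)) = -8 + 4*Z*(4 + Z))
T(Q, I) = -I*Q/3 (T(Q, I) = ((I*(-2))*Q)/6 = ((-2*I)*Q)/6 = (-2*I*Q)/6 = -I*Q/3)
h(B) = -2*B (h(B) = (B*((1/2)*(-1)))*4 = (B*(-1/2))*4 = -B/2*4 = -2*B)
h(T(1, f(2)))*7033 = -(-2)*(-8 + 4*2**2 + 16*2)/3*7033 = -(-2)*(-8 + 4*4 + 32)/3*7033 = -(-2)*(-8 + 16 + 32)/3*7033 = -(-2)*40/3*7033 = -2*(-40/3)*7033 = (80/3)*7033 = 562640/3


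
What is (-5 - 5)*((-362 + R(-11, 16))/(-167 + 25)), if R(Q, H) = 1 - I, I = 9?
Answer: -1850/71 ≈ -26.056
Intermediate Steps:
R(Q, H) = -8 (R(Q, H) = 1 - 1*9 = 1 - 9 = -8)
(-5 - 5)*((-362 + R(-11, 16))/(-167 + 25)) = (-5 - 5)*((-362 - 8)/(-167 + 25)) = -(-3700)/(-142) = -(-3700)*(-1)/142 = -10*185/71 = -1850/71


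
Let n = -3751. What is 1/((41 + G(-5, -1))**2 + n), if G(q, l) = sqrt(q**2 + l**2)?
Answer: -511/1000778 - 41*sqrt(26)/2001556 ≈ -0.00061505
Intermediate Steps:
G(q, l) = sqrt(l**2 + q**2)
1/((41 + G(-5, -1))**2 + n) = 1/((41 + sqrt((-1)**2 + (-5)**2))**2 - 3751) = 1/((41 + sqrt(1 + 25))**2 - 3751) = 1/((41 + sqrt(26))**2 - 3751) = 1/(-3751 + (41 + sqrt(26))**2)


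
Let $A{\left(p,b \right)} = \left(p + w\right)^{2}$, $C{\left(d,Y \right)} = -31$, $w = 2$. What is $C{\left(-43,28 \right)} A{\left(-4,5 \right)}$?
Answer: $-124$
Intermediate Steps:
$A{\left(p,b \right)} = \left(2 + p\right)^{2}$ ($A{\left(p,b \right)} = \left(p + 2\right)^{2} = \left(2 + p\right)^{2}$)
$C{\left(-43,28 \right)} A{\left(-4,5 \right)} = - 31 \left(2 - 4\right)^{2} = - 31 \left(-2\right)^{2} = \left(-31\right) 4 = -124$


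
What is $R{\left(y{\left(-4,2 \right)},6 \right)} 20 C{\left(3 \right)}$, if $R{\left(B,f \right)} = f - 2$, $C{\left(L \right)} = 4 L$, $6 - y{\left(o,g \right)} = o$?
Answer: $960$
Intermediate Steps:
$y{\left(o,g \right)} = 6 - o$
$R{\left(B,f \right)} = -2 + f$ ($R{\left(B,f \right)} = f - 2 = -2 + f$)
$R{\left(y{\left(-4,2 \right)},6 \right)} 20 C{\left(3 \right)} = \left(-2 + 6\right) 20 \cdot 4 \cdot 3 = 4 \cdot 20 \cdot 12 = 80 \cdot 12 = 960$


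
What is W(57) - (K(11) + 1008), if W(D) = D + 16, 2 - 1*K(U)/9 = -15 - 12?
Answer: -1196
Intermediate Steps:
K(U) = 261 (K(U) = 18 - 9*(-15 - 12) = 18 - 9*(-27) = 18 + 243 = 261)
W(D) = 16 + D
W(57) - (K(11) + 1008) = (16 + 57) - (261 + 1008) = 73 - 1*1269 = 73 - 1269 = -1196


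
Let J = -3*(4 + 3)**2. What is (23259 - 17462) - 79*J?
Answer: 17410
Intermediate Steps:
J = -147 (J = -3*7**2 = -3*49 = -147)
(23259 - 17462) - 79*J = (23259 - 17462) - 79*(-147) = 5797 + 11613 = 17410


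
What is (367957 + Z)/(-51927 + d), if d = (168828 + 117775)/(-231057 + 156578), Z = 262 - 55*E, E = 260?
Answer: -26359533201/3867757636 ≈ -6.8152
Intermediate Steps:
Z = -14038 (Z = 262 - 55*260 = 262 - 14300 = -14038)
d = -286603/74479 (d = 286603/(-74479) = 286603*(-1/74479) = -286603/74479 ≈ -3.8481)
(367957 + Z)/(-51927 + d) = (367957 - 14038)/(-51927 - 286603/74479) = 353919/(-3867757636/74479) = 353919*(-74479/3867757636) = -26359533201/3867757636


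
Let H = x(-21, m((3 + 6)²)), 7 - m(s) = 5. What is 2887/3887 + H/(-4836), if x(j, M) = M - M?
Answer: 2887/3887 ≈ 0.74273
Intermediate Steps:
m(s) = 2 (m(s) = 7 - 1*5 = 7 - 5 = 2)
x(j, M) = 0
H = 0
2887/3887 + H/(-4836) = 2887/3887 + 0/(-4836) = 2887*(1/3887) + 0*(-1/4836) = 2887/3887 + 0 = 2887/3887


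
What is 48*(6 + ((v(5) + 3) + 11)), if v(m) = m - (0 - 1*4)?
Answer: 1392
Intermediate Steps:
v(m) = 4 + m (v(m) = m - (0 - 4) = m - 1*(-4) = m + 4 = 4 + m)
48*(6 + ((v(5) + 3) + 11)) = 48*(6 + (((4 + 5) + 3) + 11)) = 48*(6 + ((9 + 3) + 11)) = 48*(6 + (12 + 11)) = 48*(6 + 23) = 48*29 = 1392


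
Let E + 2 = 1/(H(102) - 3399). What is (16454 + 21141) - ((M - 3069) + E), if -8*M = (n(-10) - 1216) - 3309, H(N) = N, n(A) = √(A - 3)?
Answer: 1057687499/26376 + I*√13/8 ≈ 40100.0 + 0.45069*I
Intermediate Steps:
n(A) = √(-3 + A)
E = -6595/3297 (E = -2 + 1/(102 - 3399) = -2 + 1/(-3297) = -2 - 1/3297 = -6595/3297 ≈ -2.0003)
M = 4525/8 - I*√13/8 (M = -((√(-3 - 10) - 1216) - 3309)/8 = -((√(-13) - 1216) - 3309)/8 = -((I*√13 - 1216) - 3309)/8 = -((-1216 + I*√13) - 3309)/8 = -(-4525 + I*√13)/8 = 4525/8 - I*√13/8 ≈ 565.63 - 0.45069*I)
(16454 + 21141) - ((M - 3069) + E) = (16454 + 21141) - (((4525/8 - I*√13/8) - 3069) - 6595/3297) = 37595 - ((-20027/8 - I*√13/8) - 6595/3297) = 37595 - (-66081779/26376 - I*√13/8) = 37595 + (66081779/26376 + I*√13/8) = 1057687499/26376 + I*√13/8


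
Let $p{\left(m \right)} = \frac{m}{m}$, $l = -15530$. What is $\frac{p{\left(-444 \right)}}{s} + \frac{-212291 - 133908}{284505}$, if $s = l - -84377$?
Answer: $- \frac{7944826016}{6529105245} \approx -1.2168$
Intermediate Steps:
$p{\left(m \right)} = 1$
$s = 68847$ ($s = -15530 - -84377 = -15530 + 84377 = 68847$)
$\frac{p{\left(-444 \right)}}{s} + \frac{-212291 - 133908}{284505} = 1 \cdot \frac{1}{68847} + \frac{-212291 - 133908}{284505} = 1 \cdot \frac{1}{68847} - \frac{346199}{284505} = \frac{1}{68847} - \frac{346199}{284505} = - \frac{7944826016}{6529105245}$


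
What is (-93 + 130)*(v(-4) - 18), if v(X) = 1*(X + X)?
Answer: -962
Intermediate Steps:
v(X) = 2*X (v(X) = 1*(2*X) = 2*X)
(-93 + 130)*(v(-4) - 18) = (-93 + 130)*(2*(-4) - 18) = 37*(-8 - 18) = 37*(-26) = -962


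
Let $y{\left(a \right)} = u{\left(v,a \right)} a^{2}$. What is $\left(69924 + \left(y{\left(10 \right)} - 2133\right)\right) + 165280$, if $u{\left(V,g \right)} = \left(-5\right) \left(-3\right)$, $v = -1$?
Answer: $234571$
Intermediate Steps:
$u{\left(V,g \right)} = 15$
$y{\left(a \right)} = 15 a^{2}$
$\left(69924 + \left(y{\left(10 \right)} - 2133\right)\right) + 165280 = \left(69924 + \left(15 \cdot 10^{2} - 2133\right)\right) + 165280 = \left(69924 + \left(15 \cdot 100 - 2133\right)\right) + 165280 = \left(69924 + \left(1500 - 2133\right)\right) + 165280 = \left(69924 - 633\right) + 165280 = 69291 + 165280 = 234571$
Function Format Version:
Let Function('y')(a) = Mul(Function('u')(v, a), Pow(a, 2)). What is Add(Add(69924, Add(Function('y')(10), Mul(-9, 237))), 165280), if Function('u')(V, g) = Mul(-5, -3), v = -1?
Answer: 234571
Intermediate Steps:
Function('u')(V, g) = 15
Function('y')(a) = Mul(15, Pow(a, 2))
Add(Add(69924, Add(Function('y')(10), Mul(-9, 237))), 165280) = Add(Add(69924, Add(Mul(15, Pow(10, 2)), Mul(-9, 237))), 165280) = Add(Add(69924, Add(Mul(15, 100), -2133)), 165280) = Add(Add(69924, Add(1500, -2133)), 165280) = Add(Add(69924, -633), 165280) = Add(69291, 165280) = 234571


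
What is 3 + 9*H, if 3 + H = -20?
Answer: -204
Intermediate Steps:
H = -23 (H = -3 - 20 = -23)
3 + 9*H = 3 + 9*(-23) = 3 - 207 = -204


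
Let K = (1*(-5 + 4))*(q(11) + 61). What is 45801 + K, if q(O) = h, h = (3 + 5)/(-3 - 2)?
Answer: 228708/5 ≈ 45742.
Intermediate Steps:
h = -8/5 (h = 8/(-5) = 8*(-⅕) = -8/5 ≈ -1.6000)
q(O) = -8/5
K = -297/5 (K = (1*(-5 + 4))*(-8/5 + 61) = (1*(-1))*(297/5) = -1*297/5 = -297/5 ≈ -59.400)
45801 + K = 45801 - 297/5 = 228708/5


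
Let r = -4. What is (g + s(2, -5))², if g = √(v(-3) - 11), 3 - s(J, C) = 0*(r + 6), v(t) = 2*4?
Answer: (3 + I*√3)² ≈ 6.0 + 10.392*I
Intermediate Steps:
v(t) = 8
s(J, C) = 3 (s(J, C) = 3 - 0*(-4 + 6) = 3 - 0*2 = 3 - 1*0 = 3 + 0 = 3)
g = I*√3 (g = √(8 - 11) = √(-3) = I*√3 ≈ 1.732*I)
(g + s(2, -5))² = (I*√3 + 3)² = (3 + I*√3)²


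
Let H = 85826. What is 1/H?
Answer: 1/85826 ≈ 1.1651e-5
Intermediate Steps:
1/H = 1/85826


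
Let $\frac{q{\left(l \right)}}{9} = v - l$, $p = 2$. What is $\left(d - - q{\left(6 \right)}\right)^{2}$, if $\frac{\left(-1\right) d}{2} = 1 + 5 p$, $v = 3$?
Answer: $2401$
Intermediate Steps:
$q{\left(l \right)} = 27 - 9 l$ ($q{\left(l \right)} = 9 \left(3 - l\right) = 27 - 9 l$)
$d = -22$ ($d = - 2 \left(1 + 5 \cdot 2\right) = - 2 \left(1 + 10\right) = \left(-2\right) 11 = -22$)
$\left(d - - q{\left(6 \right)}\right)^{2} = \left(-22 + \left(\left(27 - 54\right) - 0\right)\right)^{2} = \left(-22 + \left(\left(27 - 54\right) + 0\right)\right)^{2} = \left(-22 + \left(-27 + 0\right)\right)^{2} = \left(-22 - 27\right)^{2} = \left(-49\right)^{2} = 2401$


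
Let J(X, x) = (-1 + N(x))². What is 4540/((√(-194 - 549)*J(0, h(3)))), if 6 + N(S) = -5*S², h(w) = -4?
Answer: -4540*I*√743/5623767 ≈ -0.022005*I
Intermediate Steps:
N(S) = -6 - 5*S²
J(X, x) = (-7 - 5*x²)² (J(X, x) = (-1 + (-6 - 5*x²))² = (-7 - 5*x²)²)
4540/((√(-194 - 549)*J(0, h(3)))) = 4540/((√(-194 - 549)*(7 + 5*(-4)²)²)) = 4540/((√(-743)*(7 + 5*16)²)) = 4540/(((I*√743)*(7 + 80)²)) = 4540/(((I*√743)*87²)) = 4540/(((I*√743)*7569)) = 4540/((7569*I*√743)) = 4540*(-I*√743/5623767) = -4540*I*√743/5623767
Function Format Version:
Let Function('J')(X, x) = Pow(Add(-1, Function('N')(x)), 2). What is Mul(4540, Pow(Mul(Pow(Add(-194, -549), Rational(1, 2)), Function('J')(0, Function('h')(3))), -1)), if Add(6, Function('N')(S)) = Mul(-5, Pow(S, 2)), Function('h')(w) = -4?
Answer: Mul(Rational(-4540, 5623767), I, Pow(743, Rational(1, 2))) ≈ Mul(-0.022005, I)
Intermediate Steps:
Function('N')(S) = Add(-6, Mul(-5, Pow(S, 2)))
Function('J')(X, x) = Pow(Add(-7, Mul(-5, Pow(x, 2))), 2) (Function('J')(X, x) = Pow(Add(-1, Add(-6, Mul(-5, Pow(x, 2)))), 2) = Pow(Add(-7, Mul(-5, Pow(x, 2))), 2))
Mul(4540, Pow(Mul(Pow(Add(-194, -549), Rational(1, 2)), Function('J')(0, Function('h')(3))), -1)) = Mul(4540, Pow(Mul(Pow(Add(-194, -549), Rational(1, 2)), Pow(Add(7, Mul(5, Pow(-4, 2))), 2)), -1)) = Mul(4540, Pow(Mul(Pow(-743, Rational(1, 2)), Pow(Add(7, Mul(5, 16)), 2)), -1)) = Mul(4540, Pow(Mul(Mul(I, Pow(743, Rational(1, 2))), Pow(Add(7, 80), 2)), -1)) = Mul(4540, Pow(Mul(Mul(I, Pow(743, Rational(1, 2))), Pow(87, 2)), -1)) = Mul(4540, Pow(Mul(Mul(I, Pow(743, Rational(1, 2))), 7569), -1)) = Mul(4540, Pow(Mul(7569, I, Pow(743, Rational(1, 2))), -1)) = Mul(4540, Mul(Rational(-1, 5623767), I, Pow(743, Rational(1, 2)))) = Mul(Rational(-4540, 5623767), I, Pow(743, Rational(1, 2)))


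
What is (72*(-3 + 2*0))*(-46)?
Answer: 9936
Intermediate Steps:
(72*(-3 + 2*0))*(-46) = (72*(-3 + 0))*(-46) = (72*(-3))*(-46) = -216*(-46) = 9936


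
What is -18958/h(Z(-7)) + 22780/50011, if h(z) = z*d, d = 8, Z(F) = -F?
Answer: -473416429/1400308 ≈ -338.08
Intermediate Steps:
h(z) = 8*z (h(z) = z*8 = 8*z)
-18958/h(Z(-7)) + 22780/50011 = -18958/(8*(-1*(-7))) + 22780/50011 = -18958/(8*7) + 22780*(1/50011) = -18958/56 + 22780/50011 = -18958*1/56 + 22780/50011 = -9479/28 + 22780/50011 = -473416429/1400308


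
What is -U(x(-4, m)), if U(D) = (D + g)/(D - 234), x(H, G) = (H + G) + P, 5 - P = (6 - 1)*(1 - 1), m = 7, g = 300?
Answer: 154/113 ≈ 1.3628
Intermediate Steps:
P = 5 (P = 5 - (6 - 1)*(1 - 1) = 5 - 5*0 = 5 - 1*0 = 5 + 0 = 5)
x(H, G) = 5 + G + H (x(H, G) = (H + G) + 5 = (G + H) + 5 = 5 + G + H)
U(D) = (300 + D)/(-234 + D) (U(D) = (D + 300)/(D - 234) = (300 + D)/(-234 + D))
-U(x(-4, m)) = -(300 + (5 + 7 - 4))/(-234 + (5 + 7 - 4)) = -(300 + 8)/(-234 + 8) = -308/(-226) = -(-1)*308/226 = -1*(-154/113) = 154/113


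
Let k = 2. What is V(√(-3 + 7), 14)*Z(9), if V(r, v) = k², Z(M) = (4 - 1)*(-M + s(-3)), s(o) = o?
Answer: -144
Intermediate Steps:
Z(M) = -9 - 3*M (Z(M) = (4 - 1)*(-M - 3) = 3*(-3 - M) = -9 - 3*M)
V(r, v) = 4 (V(r, v) = 2² = 4)
V(√(-3 + 7), 14)*Z(9) = 4*(-9 - 3*9) = 4*(-9 - 27) = 4*(-36) = -144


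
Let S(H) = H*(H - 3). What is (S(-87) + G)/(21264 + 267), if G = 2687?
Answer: 10517/21531 ≈ 0.48846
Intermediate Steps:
S(H) = H*(-3 + H)
(S(-87) + G)/(21264 + 267) = (-87*(-3 - 87) + 2687)/(21264 + 267) = (-87*(-90) + 2687)/21531 = (7830 + 2687)*(1/21531) = 10517*(1/21531) = 10517/21531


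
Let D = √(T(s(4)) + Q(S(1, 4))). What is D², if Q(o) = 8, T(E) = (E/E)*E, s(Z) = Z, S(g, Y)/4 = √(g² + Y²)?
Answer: 12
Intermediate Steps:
S(g, Y) = 4*√(Y² + g²) (S(g, Y) = 4*√(g² + Y²) = 4*√(Y² + g²))
T(E) = E (T(E) = 1*E = E)
D = 2*√3 (D = √(4 + 8) = √12 = 2*√3 ≈ 3.4641)
D² = (2*√3)² = 12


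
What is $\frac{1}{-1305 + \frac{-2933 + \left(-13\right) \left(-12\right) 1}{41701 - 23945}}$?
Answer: $- \frac{17756}{23174357} \approx -0.00076619$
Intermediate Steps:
$\frac{1}{-1305 + \frac{-2933 + \left(-13\right) \left(-12\right) 1}{41701 - 23945}} = \frac{1}{-1305 + \frac{-2933 + 156 \cdot 1}{17756}} = \frac{1}{-1305 + \left(-2933 + 156\right) \frac{1}{17756}} = \frac{1}{-1305 - \frac{2777}{17756}} = \frac{1}{- \frac{23174357}{17756}} = - \frac{17756}{23174357}$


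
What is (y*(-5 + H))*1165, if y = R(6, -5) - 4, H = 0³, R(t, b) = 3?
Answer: 5825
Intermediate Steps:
H = 0
y = -1 (y = 3 - 4 = -1)
(y*(-5 + H))*1165 = -(-5 + 0)*1165 = -1*(-5)*1165 = 5*1165 = 5825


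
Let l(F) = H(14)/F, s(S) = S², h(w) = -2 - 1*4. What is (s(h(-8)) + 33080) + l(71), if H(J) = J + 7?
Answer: 2351257/71 ≈ 33116.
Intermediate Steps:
H(J) = 7 + J
h(w) = -6 (h(w) = -2 - 4 = -6)
l(F) = 21/F (l(F) = (7 + 14)/F = 21/F)
(s(h(-8)) + 33080) + l(71) = ((-6)² + 33080) + 21/71 = (36 + 33080) + 21*(1/71) = 33116 + 21/71 = 2351257/71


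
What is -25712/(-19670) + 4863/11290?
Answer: 38594369/22207430 ≈ 1.7379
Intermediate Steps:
-25712/(-19670) + 4863/11290 = -25712*(-1/19670) + 4863*(1/11290) = 12856/9835 + 4863/11290 = 38594369/22207430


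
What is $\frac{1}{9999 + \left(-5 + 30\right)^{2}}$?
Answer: $\frac{1}{10624} \approx 9.4126 \cdot 10^{-5}$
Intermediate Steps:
$\frac{1}{9999 + \left(-5 + 30\right)^{2}} = \frac{1}{9999 + 25^{2}} = \frac{1}{9999 + 625} = \frac{1}{10624}$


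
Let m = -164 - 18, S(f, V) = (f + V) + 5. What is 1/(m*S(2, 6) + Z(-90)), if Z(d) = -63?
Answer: -1/2429 ≈ -0.00041169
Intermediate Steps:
S(f, V) = 5 + V + f (S(f, V) = (V + f) + 5 = 5 + V + f)
m = -182
1/(m*S(2, 6) + Z(-90)) = 1/(-182*(5 + 6 + 2) - 63) = 1/(-182*13 - 63) = 1/(-2366 - 63) = 1/(-2429) = -1/2429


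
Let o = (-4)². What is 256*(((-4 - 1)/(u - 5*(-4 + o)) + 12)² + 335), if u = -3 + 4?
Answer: 428673024/3481 ≈ 1.2315e+5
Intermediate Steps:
o = 16
u = 1
256*(((-4 - 1)/(u - 5*(-4 + o)) + 12)² + 335) = 256*(((-4 - 1)/(1 - 5*(-4 + 16)) + 12)² + 335) = 256*((-5/(1 - 5*12) + 12)² + 335) = 256*((-5/(1 - 60) + 12)² + 335) = 256*((-5/(-59) + 12)² + 335) = 256*((-5*(-1/59) + 12)² + 335) = 256*((5/59 + 12)² + 335) = 256*((713/59)² + 335) = 256*(508369/3481 + 335) = 256*(1674504/3481) = 428673024/3481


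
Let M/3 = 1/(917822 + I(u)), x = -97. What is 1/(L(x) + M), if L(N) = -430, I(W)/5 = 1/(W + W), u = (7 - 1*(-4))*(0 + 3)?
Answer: -60576257/26047790312 ≈ -0.0023256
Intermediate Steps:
u = 33 (u = (7 + 4)*3 = 11*3 = 33)
I(W) = 5/(2*W) (I(W) = 5/(W + W) = 5/((2*W)) = 5*(1/(2*W)) = 5/(2*W))
M = 198/60576257 (M = 3/(917822 + (5/2)/33) = 3/(917822 + (5/2)*(1/33)) = 3/(917822 + 5/66) = 3/(60576257/66) = 3*(66/60576257) = 198/60576257 ≈ 3.2686e-6)
1/(L(x) + M) = 1/(-430 + 198/60576257) = 1/(-26047790312/60576257) = -60576257/26047790312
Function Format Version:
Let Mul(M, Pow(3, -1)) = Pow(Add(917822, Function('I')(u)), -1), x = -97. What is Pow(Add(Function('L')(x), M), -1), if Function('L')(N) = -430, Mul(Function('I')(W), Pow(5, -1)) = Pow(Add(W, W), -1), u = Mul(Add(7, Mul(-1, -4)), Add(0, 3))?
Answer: Rational(-60576257, 26047790312) ≈ -0.0023256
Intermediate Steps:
u = 33 (u = Mul(Add(7, 4), 3) = Mul(11, 3) = 33)
Function('I')(W) = Mul(Rational(5, 2), Pow(W, -1)) (Function('I')(W) = Mul(5, Pow(Add(W, W), -1)) = Mul(5, Pow(Mul(2, W), -1)) = Mul(5, Mul(Rational(1, 2), Pow(W, -1))) = Mul(Rational(5, 2), Pow(W, -1)))
M = Rational(198, 60576257) (M = Mul(3, Pow(Add(917822, Mul(Rational(5, 2), Pow(33, -1))), -1)) = Mul(3, Pow(Add(917822, Mul(Rational(5, 2), Rational(1, 33))), -1)) = Mul(3, Pow(Add(917822, Rational(5, 66)), -1)) = Mul(3, Pow(Rational(60576257, 66), -1)) = Mul(3, Rational(66, 60576257)) = Rational(198, 60576257) ≈ 3.2686e-6)
Pow(Add(Function('L')(x), M), -1) = Pow(Add(-430, Rational(198, 60576257)), -1) = Pow(Rational(-26047790312, 60576257), -1) = Rational(-60576257, 26047790312)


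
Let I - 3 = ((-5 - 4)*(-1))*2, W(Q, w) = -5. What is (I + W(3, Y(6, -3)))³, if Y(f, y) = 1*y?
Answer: 4096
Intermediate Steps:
Y(f, y) = y
I = 21 (I = 3 + ((-5 - 4)*(-1))*2 = 3 - 9*(-1)*2 = 3 + 9*2 = 3 + 18 = 21)
(I + W(3, Y(6, -3)))³ = (21 - 5)³ = 16³ = 4096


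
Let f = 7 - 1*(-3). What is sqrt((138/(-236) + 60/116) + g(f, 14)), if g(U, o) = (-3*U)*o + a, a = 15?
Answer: I*sqrt(4743374502)/3422 ≈ 20.126*I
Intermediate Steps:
f = 10 (f = 7 + 3 = 10)
g(U, o) = 15 - 3*U*o (g(U, o) = (-3*U)*o + 15 = -3*U*o + 15 = 15 - 3*U*o)
sqrt((138/(-236) + 60/116) + g(f, 14)) = sqrt((138/(-236) + 60/116) + (15 - 3*10*14)) = sqrt((138*(-1/236) + 60*(1/116)) + (15 - 420)) = sqrt((-69/118 + 15/29) - 405) = sqrt(-231/3422 - 405) = sqrt(-1386141/3422) = I*sqrt(4743374502)/3422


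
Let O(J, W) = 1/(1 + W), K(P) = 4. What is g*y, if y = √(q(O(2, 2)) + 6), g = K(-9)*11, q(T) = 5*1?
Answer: 44*√11 ≈ 145.93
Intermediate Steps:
q(T) = 5
g = 44 (g = 4*11 = 44)
y = √11 (y = √(5 + 6) = √11 ≈ 3.3166)
g*y = 44*√11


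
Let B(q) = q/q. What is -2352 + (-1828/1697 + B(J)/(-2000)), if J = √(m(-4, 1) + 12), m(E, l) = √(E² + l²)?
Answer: -7986345697/3394000 ≈ -2353.1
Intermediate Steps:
J = √(12 + √17) (J = √(√((-4)² + 1²) + 12) = √(√(16 + 1) + 12) = √(√17 + 12) = √(12 + √17) ≈ 4.0154)
B(q) = 1
-2352 + (-1828/1697 + B(J)/(-2000)) = -2352 + (-1828/1697 + 1/(-2000)) = -2352 + (-1828*1/1697 + 1*(-1/2000)) = -2352 + (-1828/1697 - 1/2000) = -2352 - 3657697/3394000 = -7986345697/3394000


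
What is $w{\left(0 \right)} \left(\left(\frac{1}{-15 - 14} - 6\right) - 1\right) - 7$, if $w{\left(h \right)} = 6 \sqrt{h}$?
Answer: $-7$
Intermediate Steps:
$w{\left(0 \right)} \left(\left(\frac{1}{-15 - 14} - 6\right) - 1\right) - 7 = 6 \sqrt{0} \left(\left(\frac{1}{-15 - 14} - 6\right) - 1\right) - 7 = 6 \cdot 0 \left(\left(\frac{1}{-29} - 6\right) - 1\right) - 7 = 0 \left(\left(- \frac{1}{29} - 6\right) - 1\right) - 7 = 0 \left(- \frac{175}{29} - 1\right) - 7 = 0 \left(- \frac{204}{29}\right) - 7 = 0 - 7 = -7$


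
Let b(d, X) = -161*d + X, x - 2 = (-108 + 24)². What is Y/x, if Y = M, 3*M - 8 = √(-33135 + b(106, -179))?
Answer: 4/10587 + I*√12595/10587 ≈ 0.00037782 + 0.0106*I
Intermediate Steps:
x = 7058 (x = 2 + (-108 + 24)² = 2 + (-84)² = 2 + 7056 = 7058)
b(d, X) = X - 161*d
M = 8/3 + 2*I*√12595/3 (M = 8/3 + √(-33135 + (-179 - 161*106))/3 = 8/3 + √(-33135 + (-179 - 17066))/3 = 8/3 + √(-33135 - 17245)/3 = 8/3 + √(-50380)/3 = 8/3 + (2*I*√12595)/3 = 8/3 + 2*I*√12595/3 ≈ 2.6667 + 74.818*I)
Y = 8/3 + 2*I*√12595/3 ≈ 2.6667 + 74.818*I
Y/x = (8/3 + 2*I*√12595/3)/7058 = (8/3 + 2*I*√12595/3)*(1/7058) = 4/10587 + I*√12595/10587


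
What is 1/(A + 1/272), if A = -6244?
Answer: -272/1698367 ≈ -0.00016015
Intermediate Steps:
1/(A + 1/272) = 1/(-6244 + 1/272) = 1/(-1698367/272) = -272/1698367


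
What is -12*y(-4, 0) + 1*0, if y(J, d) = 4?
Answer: -48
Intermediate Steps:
-12*y(-4, 0) + 1*0 = -12*4 + 1*0 = -48 + 0 = -48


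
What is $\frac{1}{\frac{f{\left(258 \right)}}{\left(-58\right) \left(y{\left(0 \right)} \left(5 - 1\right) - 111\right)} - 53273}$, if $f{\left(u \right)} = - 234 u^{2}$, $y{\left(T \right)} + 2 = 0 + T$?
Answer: $- \frac{3451}{191633111} \approx -1.8008 \cdot 10^{-5}$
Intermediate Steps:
$y{\left(T \right)} = -2 + T$ ($y{\left(T \right)} = -2 + \left(0 + T\right) = -2 + T$)
$\frac{1}{\frac{f{\left(258 \right)}}{\left(-58\right) \left(y{\left(0 \right)} \left(5 - 1\right) - 111\right)} - 53273} = \frac{1}{\frac{\left(-234\right) 258^{2}}{\left(-58\right) \left(\left(-2 + 0\right) \left(5 - 1\right) - 111\right)} - 53273} = \frac{1}{\frac{\left(-234\right) 66564}{\left(-58\right) \left(\left(-2\right) 4 - 111\right)} - 53273} = \frac{1}{- \frac{15575976}{\left(-58\right) \left(-8 - 111\right)} - 53273} = \frac{1}{- \frac{15575976}{\left(-58\right) \left(-119\right)} - 53273} = \frac{1}{- \frac{15575976}{6902} - 53273} = \frac{1}{\left(-15575976\right) \frac{1}{6902} - 53273} = \frac{1}{- \frac{7787988}{3451} - 53273} = \frac{1}{- \frac{191633111}{3451}} = - \frac{3451}{191633111}$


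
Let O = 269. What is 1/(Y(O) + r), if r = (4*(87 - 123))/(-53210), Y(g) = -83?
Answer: -26605/2208143 ≈ -0.012049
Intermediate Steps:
r = 72/26605 (r = (4*(-36))*(-1/53210) = -144*(-1/53210) = 72/26605 ≈ 0.0027063)
1/(Y(O) + r) = 1/(-83 + 72/26605) = 1/(-2208143/26605) = -26605/2208143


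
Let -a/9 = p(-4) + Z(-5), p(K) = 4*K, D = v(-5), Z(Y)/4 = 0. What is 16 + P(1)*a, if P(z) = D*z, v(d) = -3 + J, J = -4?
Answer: -992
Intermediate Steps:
v(d) = -7 (v(d) = -3 - 4 = -7)
Z(Y) = 0 (Z(Y) = 4*0 = 0)
D = -7
P(z) = -7*z
a = 144 (a = -9*(4*(-4) + 0) = -9*(-16 + 0) = -9*(-16) = 144)
16 + P(1)*a = 16 - 7*1*144 = 16 - 7*144 = 16 - 1008 = -992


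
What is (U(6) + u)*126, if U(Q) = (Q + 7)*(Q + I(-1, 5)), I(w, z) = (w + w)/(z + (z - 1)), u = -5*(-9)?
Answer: 15134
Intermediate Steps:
u = 45
I(w, z) = 2*w/(-1 + 2*z) (I(w, z) = (2*w)/(z + (-1 + z)) = (2*w)/(-1 + 2*z) = 2*w/(-1 + 2*z))
U(Q) = (7 + Q)*(-2/9 + Q) (U(Q) = (Q + 7)*(Q + 2*(-1)/(-1 + 2*5)) = (7 + Q)*(Q + 2*(-1)/(-1 + 10)) = (7 + Q)*(Q + 2*(-1)/9) = (7 + Q)*(Q + 2*(-1)*(⅑)) = (7 + Q)*(Q - 2/9) = (7 + Q)*(-2/9 + Q))
(U(6) + u)*126 = ((-14/9 + 6² + (61/9)*6) + 45)*126 = ((-14/9 + 36 + 122/3) + 45)*126 = (676/9 + 45)*126 = (1081/9)*126 = 15134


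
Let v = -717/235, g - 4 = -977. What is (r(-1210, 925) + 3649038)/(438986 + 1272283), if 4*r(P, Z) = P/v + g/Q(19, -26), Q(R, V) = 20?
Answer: 9100600393/4267756080 ≈ 2.1324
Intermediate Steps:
g = -973 (g = 4 - 977 = -973)
v = -717/235 (v = -717*1/235 = -717/235 ≈ -3.0511)
r(P, Z) = -973/80 - 235*P/2868 (r(P, Z) = (P/(-717/235) - 973/20)/4 = (P*(-235/717) - 973*1/20)/4 = (-235*P/717 - 973/20)/4 = (-973/20 - 235*P/717)/4 = -973/80 - 235*P/2868)
(r(-1210, 925) + 3649038)/(438986 + 1272283) = ((-973/80 - 235/2868*(-1210)) + 3649038)/(438986 + 1272283) = ((-973/80 + 142175/1434) + 3649038)/1711269 = (4989359/57360 + 3649038)*(1/1711269) = (209313809039/57360)*(1/1711269) = 9100600393/4267756080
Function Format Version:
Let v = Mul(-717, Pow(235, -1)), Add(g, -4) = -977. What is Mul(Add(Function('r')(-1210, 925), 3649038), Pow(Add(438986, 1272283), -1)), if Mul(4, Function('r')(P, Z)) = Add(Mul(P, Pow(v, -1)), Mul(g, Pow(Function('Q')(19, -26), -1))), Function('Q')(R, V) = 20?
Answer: Rational(9100600393, 4267756080) ≈ 2.1324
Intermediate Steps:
g = -973 (g = Add(4, -977) = -973)
v = Rational(-717, 235) (v = Mul(-717, Rational(1, 235)) = Rational(-717, 235) ≈ -3.0511)
Function('r')(P, Z) = Add(Rational(-973, 80), Mul(Rational(-235, 2868), P)) (Function('r')(P, Z) = Mul(Rational(1, 4), Add(Mul(P, Pow(Rational(-717, 235), -1)), Mul(-973, Pow(20, -1)))) = Mul(Rational(1, 4), Add(Mul(P, Rational(-235, 717)), Mul(-973, Rational(1, 20)))) = Mul(Rational(1, 4), Add(Mul(Rational(-235, 717), P), Rational(-973, 20))) = Mul(Rational(1, 4), Add(Rational(-973, 20), Mul(Rational(-235, 717), P))) = Add(Rational(-973, 80), Mul(Rational(-235, 2868), P)))
Mul(Add(Function('r')(-1210, 925), 3649038), Pow(Add(438986, 1272283), -1)) = Mul(Add(Add(Rational(-973, 80), Mul(Rational(-235, 2868), -1210)), 3649038), Pow(Add(438986, 1272283), -1)) = Mul(Add(Add(Rational(-973, 80), Rational(142175, 1434)), 3649038), Pow(1711269, -1)) = Mul(Add(Rational(4989359, 57360), 3649038), Rational(1, 1711269)) = Mul(Rational(209313809039, 57360), Rational(1, 1711269)) = Rational(9100600393, 4267756080)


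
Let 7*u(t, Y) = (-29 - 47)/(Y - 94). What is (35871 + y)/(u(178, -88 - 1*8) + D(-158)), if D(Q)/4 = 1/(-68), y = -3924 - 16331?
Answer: -9291520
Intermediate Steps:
y = -20255
D(Q) = -1/17 (D(Q) = 4/(-68) = 4*(-1/68) = -1/17)
u(t, Y) = -76/(7*(-94 + Y)) (u(t, Y) = ((-29 - 47)/(Y - 94))/7 = (-76/(-94 + Y))/7 = -76/(7*(-94 + Y)))
(35871 + y)/(u(178, -88 - 1*8) + D(-158)) = (35871 - 20255)/(-76/(-658 + 7*(-88 - 1*8)) - 1/17) = 15616/(-76/(-658 + 7*(-88 - 8)) - 1/17) = 15616/(-76/(-658 + 7*(-96)) - 1/17) = 15616/(-76/(-658 - 672) - 1/17) = 15616/(-76/(-1330) - 1/17) = 15616/(-76*(-1/1330) - 1/17) = 15616/(2/35 - 1/17) = 15616/(-1/595) = 15616*(-595) = -9291520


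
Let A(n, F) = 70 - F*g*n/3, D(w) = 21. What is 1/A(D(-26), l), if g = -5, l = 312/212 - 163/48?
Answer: 2544/6755 ≈ 0.37661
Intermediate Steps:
l = -4895/2544 (l = 312*(1/212) - 163*1/48 = 78/53 - 163/48 = -4895/2544 ≈ -1.9241)
A(n, F) = 70 + 5*F*n/3 (A(n, F) = 70 - F*(-5)*n/3 = 70 - (-5*F)*n*(⅓) = 70 - (-5*F)*n/3 = 70 - (-5)*F*n/3 = 70 + 5*F*n/3)
1/A(D(-26), l) = 1/(70 + (5/3)*(-4895/2544)*21) = 1/(70 - 171325/2544) = 1/(6755/2544) = 2544/6755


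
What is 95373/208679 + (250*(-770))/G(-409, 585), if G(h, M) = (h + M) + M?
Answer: -40098128647/158804719 ≈ -252.50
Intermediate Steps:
G(h, M) = h + 2*M (G(h, M) = (M + h) + M = h + 2*M)
95373/208679 + (250*(-770))/G(-409, 585) = 95373/208679 + (250*(-770))/(-409 + 2*585) = 95373*(1/208679) - 192500/(-409 + 1170) = 95373/208679 - 192500/761 = -40098128647/158804719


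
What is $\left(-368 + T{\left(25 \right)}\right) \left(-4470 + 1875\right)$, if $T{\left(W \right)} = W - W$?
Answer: $954960$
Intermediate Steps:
$T{\left(W \right)} = 0$
$\left(-368 + T{\left(25 \right)}\right) \left(-4470 + 1875\right) = \left(-368 + 0\right) \left(-4470 + 1875\right) = \left(-368\right) \left(-2595\right) = 954960$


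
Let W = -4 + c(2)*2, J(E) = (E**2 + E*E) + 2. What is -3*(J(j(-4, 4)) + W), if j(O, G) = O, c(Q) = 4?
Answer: -114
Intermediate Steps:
J(E) = 2 + 2*E**2 (J(E) = (E**2 + E**2) + 2 = 2*E**2 + 2 = 2 + 2*E**2)
W = 4 (W = -4 + 4*2 = -4 + 8 = 4)
-3*(J(j(-4, 4)) + W) = -3*((2 + 2*(-4)**2) + 4) = -3*((2 + 2*16) + 4) = -3*((2 + 32) + 4) = -3*(34 + 4) = -3*38 = -114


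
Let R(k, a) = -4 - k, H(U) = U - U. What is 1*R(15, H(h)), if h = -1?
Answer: -19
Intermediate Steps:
H(U) = 0
1*R(15, H(h)) = 1*(-4 - 1*15) = 1*(-4 - 15) = 1*(-19) = -19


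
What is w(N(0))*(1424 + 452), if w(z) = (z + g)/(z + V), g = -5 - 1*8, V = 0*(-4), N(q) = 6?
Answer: -6566/3 ≈ -2188.7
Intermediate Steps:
V = 0
g = -13 (g = -5 - 8 = -13)
w(z) = (-13 + z)/z (w(z) = (z - 13)/(z + 0) = (-13 + z)/z)
w(N(0))*(1424 + 452) = ((-13 + 6)/6)*(1424 + 452) = ((1/6)*(-7))*1876 = -7/6*1876 = -6566/3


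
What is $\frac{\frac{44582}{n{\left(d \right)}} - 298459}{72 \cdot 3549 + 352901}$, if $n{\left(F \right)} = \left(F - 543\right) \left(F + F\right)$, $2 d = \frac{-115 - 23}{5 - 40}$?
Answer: $- \frac{389989060531}{794963596536} \approx -0.49057$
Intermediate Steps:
$d = \frac{69}{35}$ ($d = \frac{\left(-115 - 23\right) \frac{1}{5 - 40}}{2} = \frac{\left(-138\right) \frac{1}{-35}}{2} = \frac{\left(-138\right) \left(- \frac{1}{35}\right)}{2} = \frac{1}{2} \cdot \frac{138}{35} = \frac{69}{35} \approx 1.9714$)
$n{\left(F \right)} = 2 F \left(-543 + F\right)$ ($n{\left(F \right)} = \left(-543 + F\right) 2 F = 2 F \left(-543 + F\right)$)
$\frac{\frac{44582}{n{\left(d \right)}} - 298459}{72 \cdot 3549 + 352901} = \frac{\frac{44582}{2 \cdot \frac{69}{35} \left(-543 + \frac{69}{35}\right)} - 298459}{72 \cdot 3549 + 352901} = \frac{\frac{44582}{2 \cdot \frac{69}{35} \left(- \frac{18936}{35}\right)} - 298459}{255528 + 352901} = \frac{\frac{44582}{- \frac{2613168}{1225}} - 298459}{608429} = \left(44582 \left(- \frac{1225}{2613168}\right) - 298459\right) \frac{1}{608429} = \left(- \frac{27306475}{1306584} - 298459\right) \frac{1}{608429} = \left(- \frac{389989060531}{1306584}\right) \frac{1}{608429} = - \frac{389989060531}{794963596536}$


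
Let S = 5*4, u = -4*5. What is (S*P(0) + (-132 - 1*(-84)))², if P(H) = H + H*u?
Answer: 2304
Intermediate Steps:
u = -20
P(H) = -19*H (P(H) = H + H*(-20) = H - 20*H = -19*H)
S = 20
(S*P(0) + (-132 - 1*(-84)))² = (20*(-19*0) + (-132 - 1*(-84)))² = (20*0 + (-132 + 84))² = (0 - 48)² = (-48)² = 2304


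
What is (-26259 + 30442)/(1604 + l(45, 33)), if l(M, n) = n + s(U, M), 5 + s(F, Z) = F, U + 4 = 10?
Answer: 4183/1638 ≈ 2.5537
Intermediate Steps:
U = 6 (U = -4 + 10 = 6)
s(F, Z) = -5 + F
l(M, n) = 1 + n (l(M, n) = n + (-5 + 6) = n + 1 = 1 + n)
(-26259 + 30442)/(1604 + l(45, 33)) = (-26259 + 30442)/(1604 + (1 + 33)) = 4183/(1604 + 34) = 4183/1638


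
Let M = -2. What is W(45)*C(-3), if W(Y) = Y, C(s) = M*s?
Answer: 270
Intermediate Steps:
C(s) = -2*s
W(45)*C(-3) = 45*(-2*(-3)) = 45*6 = 270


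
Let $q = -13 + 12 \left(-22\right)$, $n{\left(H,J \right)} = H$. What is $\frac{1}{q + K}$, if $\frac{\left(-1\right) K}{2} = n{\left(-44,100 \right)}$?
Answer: $- \frac{1}{189} \approx -0.005291$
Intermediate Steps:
$K = 88$ ($K = \left(-2\right) \left(-44\right) = 88$)
$q = -277$ ($q = -13 - 264 = -277$)
$\frac{1}{q + K} = \frac{1}{-277 + 88} = \frac{1}{-189} = - \frac{1}{189}$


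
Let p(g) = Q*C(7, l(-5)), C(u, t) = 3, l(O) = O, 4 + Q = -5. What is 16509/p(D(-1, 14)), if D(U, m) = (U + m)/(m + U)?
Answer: -5503/9 ≈ -611.44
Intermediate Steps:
Q = -9 (Q = -4 - 5 = -9)
D(U, m) = 1 (D(U, m) = (U + m)/(U + m) = 1)
p(g) = -27 (p(g) = -9*3 = -27)
16509/p(D(-1, 14)) = 16509/(-27) = 16509*(-1/27) = -5503/9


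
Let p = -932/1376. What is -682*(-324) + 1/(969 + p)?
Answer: 73605104048/333103 ≈ 2.2097e+5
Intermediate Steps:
p = -233/344 (p = -932*1/1376 = -233/344 ≈ -0.67733)
-682*(-324) + 1/(969 + p) = -682*(-324) + 1/(969 - 233/344) = 220968 + 1/(333103/344) = 220968 + 344/333103 = 73605104048/333103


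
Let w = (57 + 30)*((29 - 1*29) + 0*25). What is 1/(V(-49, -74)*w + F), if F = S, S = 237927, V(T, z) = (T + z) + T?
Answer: 1/237927 ≈ 4.2030e-6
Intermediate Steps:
V(T, z) = z + 2*T
w = 0 (w = 87*((29 - 29) + 0) = 87*(0 + 0) = 87*0 = 0)
F = 237927
1/(V(-49, -74)*w + F) = 1/((-74 + 2*(-49))*0 + 237927) = 1/((-74 - 98)*0 + 237927) = 1/(-172*0 + 237927) = 1/(0 + 237927) = 1/237927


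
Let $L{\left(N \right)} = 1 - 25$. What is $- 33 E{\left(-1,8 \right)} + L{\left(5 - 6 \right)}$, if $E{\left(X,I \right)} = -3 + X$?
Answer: $108$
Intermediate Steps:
$L{\left(N \right)} = -24$ ($L{\left(N \right)} = 1 - 25 = -24$)
$- 33 E{\left(-1,8 \right)} + L{\left(5 - 6 \right)} = - 33 \left(-3 - 1\right) - 24 = \left(-33\right) \left(-4\right) - 24 = 132 - 24 = 108$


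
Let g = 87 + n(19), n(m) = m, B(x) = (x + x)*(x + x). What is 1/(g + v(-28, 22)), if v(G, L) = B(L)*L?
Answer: 1/42698 ≈ 2.3420e-5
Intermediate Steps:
B(x) = 4*x² (B(x) = (2*x)*(2*x) = 4*x²)
v(G, L) = 4*L³ (v(G, L) = (4*L²)*L = 4*L³)
g = 106 (g = 87 + 19 = 106)
1/(g + v(-28, 22)) = 1/(106 + 4*22³) = 1/(106 + 4*10648) = 1/(106 + 42592) = 1/42698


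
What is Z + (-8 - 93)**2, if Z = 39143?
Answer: 49344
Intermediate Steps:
Z + (-8 - 93)**2 = 39143 + (-8 - 93)**2 = 39143 + (-101)**2 = 39143 + 10201 = 49344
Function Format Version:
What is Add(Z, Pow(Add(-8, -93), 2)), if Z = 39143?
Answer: 49344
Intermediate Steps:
Add(Z, Pow(Add(-8, -93), 2)) = Add(39143, Pow(Add(-8, -93), 2)) = Add(39143, Pow(-101, 2)) = Add(39143, 10201) = 49344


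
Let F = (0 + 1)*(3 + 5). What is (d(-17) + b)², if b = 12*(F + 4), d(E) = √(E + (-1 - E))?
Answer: (144 + I)² ≈ 20735.0 + 288.0*I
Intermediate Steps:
F = 8 (F = 1*8 = 8)
d(E) = I (d(E) = √(-1) = I)
b = 144 (b = 12*(8 + 4) = 12*12 = 144)
(d(-17) + b)² = (I + 144)² = (144 + I)²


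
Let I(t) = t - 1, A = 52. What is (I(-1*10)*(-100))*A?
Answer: 57200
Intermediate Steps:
I(t) = -1 + t
(I(-1*10)*(-100))*A = ((-1 - 1*10)*(-100))*52 = ((-1 - 10)*(-100))*52 = -11*(-100)*52 = 1100*52 = 57200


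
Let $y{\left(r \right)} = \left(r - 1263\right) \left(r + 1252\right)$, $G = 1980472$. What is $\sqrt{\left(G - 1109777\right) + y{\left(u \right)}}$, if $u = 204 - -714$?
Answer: $\sqrt{122045} \approx 349.35$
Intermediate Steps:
$u = 918$ ($u = 204 + 714 = 918$)
$y{\left(r \right)} = \left(-1263 + r\right) \left(1252 + r\right)$
$\sqrt{\left(G - 1109777\right) + y{\left(u \right)}} = \sqrt{\left(1980472 - 1109777\right) - \left(1591374 - 842724\right)} = \sqrt{\left(1980472 - 1109777\right) - 748650} = \sqrt{870695 - 748650} = \sqrt{122045}$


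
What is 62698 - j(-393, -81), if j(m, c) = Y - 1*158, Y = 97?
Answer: 62759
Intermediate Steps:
j(m, c) = -61 (j(m, c) = 97 - 1*158 = 97 - 158 = -61)
62698 - j(-393, -81) = 62698 - 1*(-61) = 62698 + 61 = 62759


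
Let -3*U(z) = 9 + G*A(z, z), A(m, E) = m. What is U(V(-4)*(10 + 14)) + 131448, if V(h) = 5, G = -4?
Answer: 131605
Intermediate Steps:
U(z) = -3 + 4*z/3 (U(z) = -(9 - 4*z)/3 = -3 + 4*z/3)
U(V(-4)*(10 + 14)) + 131448 = (-3 + 4*(5*(10 + 14))/3) + 131448 = (-3 + 4*(5*24)/3) + 131448 = (-3 + (4/3)*120) + 131448 = (-3 + 160) + 131448 = 157 + 131448 = 131605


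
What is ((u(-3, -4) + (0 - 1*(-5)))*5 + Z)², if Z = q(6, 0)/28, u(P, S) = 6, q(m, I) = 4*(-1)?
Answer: 147456/49 ≈ 3009.3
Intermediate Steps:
q(m, I) = -4
Z = -⅐ (Z = -4/28 = -4*1/28 = -⅐ ≈ -0.14286)
((u(-3, -4) + (0 - 1*(-5)))*5 + Z)² = ((6 + (0 - 1*(-5)))*5 - ⅐)² = ((6 + (0 + 5))*5 - ⅐)² = ((6 + 5)*5 - ⅐)² = (11*5 - ⅐)² = (55 - ⅐)² = (384/7)² = 147456/49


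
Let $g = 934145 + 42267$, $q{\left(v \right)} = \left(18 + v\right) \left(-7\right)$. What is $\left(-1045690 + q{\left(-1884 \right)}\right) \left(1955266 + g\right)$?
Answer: $-3027332789784$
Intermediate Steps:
$q{\left(v \right)} = -126 - 7 v$
$g = 976412$
$\left(-1045690 + q{\left(-1884 \right)}\right) \left(1955266 + g\right) = \left(-1045690 - -13062\right) \left(1955266 + 976412\right) = \left(-1045690 + \left(-126 + 13188\right)\right) 2931678 = \left(-1045690 + 13062\right) 2931678 = \left(-1032628\right) 2931678 = -3027332789784$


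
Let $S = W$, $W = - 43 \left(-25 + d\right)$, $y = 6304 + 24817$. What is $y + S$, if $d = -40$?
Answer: $33916$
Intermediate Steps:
$y = 31121$
$W = 2795$ ($W = - 43 \left(-25 - 40\right) = \left(-43\right) \left(-65\right) = 2795$)
$S = 2795$
$y + S = 31121 + 2795 = 33916$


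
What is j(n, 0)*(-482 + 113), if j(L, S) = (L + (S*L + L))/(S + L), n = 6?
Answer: -738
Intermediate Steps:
j(L, S) = (2*L + L*S)/(L + S) (j(L, S) = (L + (L*S + L))/(L + S) = (L + (L + L*S))/(L + S) = (2*L + L*S)/(L + S))
j(n, 0)*(-482 + 113) = (6*(2 + 0)/(6 + 0))*(-482 + 113) = (6*2/6)*(-369) = (6*(⅙)*2)*(-369) = 2*(-369) = -738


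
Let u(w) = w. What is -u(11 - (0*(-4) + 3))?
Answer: -8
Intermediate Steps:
-u(11 - (0*(-4) + 3)) = -(11 - (0*(-4) + 3)) = -(11 - (0 + 3)) = -(11 - 1*3) = -(11 - 3) = -1*8 = -8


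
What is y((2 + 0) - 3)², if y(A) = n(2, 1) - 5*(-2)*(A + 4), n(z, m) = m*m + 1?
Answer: 1024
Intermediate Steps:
n(z, m) = 1 + m² (n(z, m) = m² + 1 = 1 + m²)
y(A) = 42 + 10*A (y(A) = (1 + 1²) - 5*(-2)*(A + 4) = (1 + 1) - (-10)*(4 + A) = 2 - (-40 - 10*A) = 2 + (40 + 10*A) = 42 + 10*A)
y((2 + 0) - 3)² = (42 + 10*((2 + 0) - 3))² = (42 + 10*(2 - 3))² = (42 + 10*(-1))² = (42 - 10)² = 32² = 1024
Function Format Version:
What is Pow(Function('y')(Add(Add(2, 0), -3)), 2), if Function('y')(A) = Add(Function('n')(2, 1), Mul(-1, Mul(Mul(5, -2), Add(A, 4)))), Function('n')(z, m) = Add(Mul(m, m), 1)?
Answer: 1024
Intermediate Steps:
Function('n')(z, m) = Add(1, Pow(m, 2)) (Function('n')(z, m) = Add(Pow(m, 2), 1) = Add(1, Pow(m, 2)))
Function('y')(A) = Add(42, Mul(10, A)) (Function('y')(A) = Add(Add(1, Pow(1, 2)), Mul(-1, Mul(Mul(5, -2), Add(A, 4)))) = Add(Add(1, 1), Mul(-1, Mul(-10, Add(4, A)))) = Add(2, Mul(-1, Add(-40, Mul(-10, A)))) = Add(2, Add(40, Mul(10, A))) = Add(42, Mul(10, A)))
Pow(Function('y')(Add(Add(2, 0), -3)), 2) = Pow(Add(42, Mul(10, Add(Add(2, 0), -3))), 2) = Pow(Add(42, Mul(10, Add(2, -3))), 2) = Pow(Add(42, Mul(10, -1)), 2) = Pow(Add(42, -10), 2) = Pow(32, 2) = 1024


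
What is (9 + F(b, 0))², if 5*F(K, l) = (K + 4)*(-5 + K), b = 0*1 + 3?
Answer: 961/25 ≈ 38.440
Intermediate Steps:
b = 3 (b = 0 + 3 = 3)
F(K, l) = (-5 + K)*(4 + K)/5 (F(K, l) = ((K + 4)*(-5 + K))/5 = ((4 + K)*(-5 + K))/5 = ((-5 + K)*(4 + K))/5 = (-5 + K)*(4 + K)/5)
(9 + F(b, 0))² = (9 + (-4 - ⅕*3 + (⅕)*3²))² = (9 + (-4 - ⅗ + (⅕)*9))² = (9 + (-4 - ⅗ + 9/5))² = (9 - 14/5)² = (31/5)² = 961/25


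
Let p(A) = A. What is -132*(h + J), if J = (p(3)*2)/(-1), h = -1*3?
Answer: 1188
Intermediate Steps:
h = -3
J = -6 (J = (3*2)/(-1) = 6*(-1) = -6)
-132*(h + J) = -132*(-3 - 6) = -132*(-9) = 1188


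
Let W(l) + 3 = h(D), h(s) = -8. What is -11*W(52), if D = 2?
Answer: 121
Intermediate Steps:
W(l) = -11 (W(l) = -3 - 8 = -11)
-11*W(52) = -11*(-11) = 121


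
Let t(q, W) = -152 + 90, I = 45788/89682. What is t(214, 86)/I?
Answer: -1390071/11447 ≈ -121.44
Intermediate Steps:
I = 22894/44841 (I = 45788*(1/89682) = 22894/44841 ≈ 0.51056)
t(q, W) = -62
t(214, 86)/I = -62/22894/44841 = -62*44841/22894 = -1390071/11447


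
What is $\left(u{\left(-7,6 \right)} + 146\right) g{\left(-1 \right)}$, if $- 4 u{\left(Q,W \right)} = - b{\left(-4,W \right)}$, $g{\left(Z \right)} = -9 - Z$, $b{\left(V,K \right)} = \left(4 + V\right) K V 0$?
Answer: $-1168$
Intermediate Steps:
$b{\left(V,K \right)} = 0$ ($b{\left(V,K \right)} = \left(4 + V\right) 0 = 0$)
$u{\left(Q,W \right)} = 0$ ($u{\left(Q,W \right)} = - \frac{\left(-1\right) 0}{4} = \left(- \frac{1}{4}\right) 0 = 0$)
$\left(u{\left(-7,6 \right)} + 146\right) g{\left(-1 \right)} = \left(0 + 146\right) \left(-9 - -1\right) = 146 \left(-9 + 1\right) = 146 \left(-8\right) = -1168$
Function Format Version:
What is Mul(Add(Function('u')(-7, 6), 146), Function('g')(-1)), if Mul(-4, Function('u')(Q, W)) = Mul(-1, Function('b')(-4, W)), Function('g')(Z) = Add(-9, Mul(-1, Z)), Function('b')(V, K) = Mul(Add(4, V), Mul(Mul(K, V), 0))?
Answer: -1168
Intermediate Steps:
Function('b')(V, K) = 0 (Function('b')(V, K) = Mul(Add(4, V), 0) = 0)
Function('u')(Q, W) = 0 (Function('u')(Q, W) = Mul(Rational(-1, 4), Mul(-1, 0)) = Mul(Rational(-1, 4), 0) = 0)
Mul(Add(Function('u')(-7, 6), 146), Function('g')(-1)) = Mul(Add(0, 146), Add(-9, Mul(-1, -1))) = Mul(146, Add(-9, 1)) = Mul(146, -8) = -1168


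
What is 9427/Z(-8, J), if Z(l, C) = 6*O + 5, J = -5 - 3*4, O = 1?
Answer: 857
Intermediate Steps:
J = -17 (J = -5 - 12 = -17)
Z(l, C) = 11 (Z(l, C) = 6*1 + 5 = 6 + 5 = 11)
9427/Z(-8, J) = 9427/11 = 9427*(1/11) = 857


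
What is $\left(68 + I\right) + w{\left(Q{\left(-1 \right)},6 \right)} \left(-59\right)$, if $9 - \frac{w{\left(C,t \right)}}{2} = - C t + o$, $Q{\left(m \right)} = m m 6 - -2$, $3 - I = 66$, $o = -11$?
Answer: $-8019$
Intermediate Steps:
$I = -63$ ($I = 3 - 66 = -63$)
$Q{\left(m \right)} = 2 + 6 m^{2}$ ($Q{\left(m \right)} = m^{2} \cdot 6 + 2 = 6 m^{2} + 2 = 2 + 6 m^{2}$)
$w{\left(C,t \right)} = 40 + 2 C t$ ($w{\left(C,t \right)} = 18 - 2 \left(- C t - 11\right) = 18 - 2 \left(-11 - C t\right) = 18 + \left(22 + 2 C t\right) = 40 + 2 C t$)
$\left(68 + I\right) + w{\left(Q{\left(-1 \right)},6 \right)} \left(-59\right) = \left(68 - 63\right) + \left(40 + 2 \left(2 + 6 \left(-1\right)^{2}\right) 6\right) \left(-59\right) = 5 + \left(40 + 2 \left(2 + 6 \cdot 1\right) 6\right) \left(-59\right) = 5 + \left(40 + 2 \left(2 + 6\right) 6\right) \left(-59\right) = 5 + \left(40 + 2 \cdot 8 \cdot 6\right) \left(-59\right) = 5 + \left(40 + 96\right) \left(-59\right) = 5 + 136 \left(-59\right) = 5 - 8024 = -8019$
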